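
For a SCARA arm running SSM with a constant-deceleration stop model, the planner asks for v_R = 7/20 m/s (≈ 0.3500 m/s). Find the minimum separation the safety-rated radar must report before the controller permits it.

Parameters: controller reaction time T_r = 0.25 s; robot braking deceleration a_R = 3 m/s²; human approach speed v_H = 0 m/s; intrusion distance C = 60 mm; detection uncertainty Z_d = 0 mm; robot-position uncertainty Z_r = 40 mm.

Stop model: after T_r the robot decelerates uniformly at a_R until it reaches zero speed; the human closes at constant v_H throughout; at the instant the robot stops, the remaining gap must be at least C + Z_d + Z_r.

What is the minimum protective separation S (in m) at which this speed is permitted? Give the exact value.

braking lasts T_s = (7/20)/3 = 0.1167 s
robot in T_r: 0.3500·0.2500 = 0.0875 m
braking distance = 0.3500²/(2·3.0000) = 0.0204 m
human closes 0.0000·0.3667 = 0.0000 m
residual clearance needed = 0.0600+0.0000+0.0400 = 0.1000 m
S_min ≈ 0.0875+0.0204+0.0000+0.1000  ⇒  S_min = 499/2400 m

S_min = 499/2400 m = 0.2079 m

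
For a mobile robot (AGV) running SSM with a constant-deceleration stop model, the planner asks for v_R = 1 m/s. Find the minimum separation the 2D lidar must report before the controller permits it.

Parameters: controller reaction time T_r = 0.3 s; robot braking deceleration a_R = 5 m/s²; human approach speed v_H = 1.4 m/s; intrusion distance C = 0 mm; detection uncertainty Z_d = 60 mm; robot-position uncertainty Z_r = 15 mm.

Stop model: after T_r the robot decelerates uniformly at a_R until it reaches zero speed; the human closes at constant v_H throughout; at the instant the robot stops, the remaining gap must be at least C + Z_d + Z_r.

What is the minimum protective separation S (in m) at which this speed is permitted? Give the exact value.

S_min = 47/40 m = 1.1750 m

T_s = v_R/a_R = 1/5 = 0.2000 s
robot covers v_R·T_r = 1.0000·0.3000 = 0.3000 m before braking
robot under decel: 1.0000²/(2·5.0000) = 0.1000 m
human closes 1.4000·0.5000 = 0.7000 m
margins: 0.0000+0.0600+0.0150 = 0.0750 m
S_min ≈ 0.3000+0.1000+0.7000+0.0750  ⇒  S_min = 47/40 m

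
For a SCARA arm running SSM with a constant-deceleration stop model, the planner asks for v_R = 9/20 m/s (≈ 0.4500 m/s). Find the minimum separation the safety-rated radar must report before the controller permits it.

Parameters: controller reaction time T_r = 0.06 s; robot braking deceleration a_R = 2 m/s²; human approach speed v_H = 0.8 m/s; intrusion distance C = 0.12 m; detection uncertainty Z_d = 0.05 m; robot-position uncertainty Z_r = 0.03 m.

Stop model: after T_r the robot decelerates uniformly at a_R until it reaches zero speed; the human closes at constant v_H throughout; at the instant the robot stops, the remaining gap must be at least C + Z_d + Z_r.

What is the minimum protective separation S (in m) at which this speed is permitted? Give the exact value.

S_min = 809/1600 m = 0.5056 m

braking lasts T_s = (9/20)/2 = 0.2250 s
robot covers v_R·T_r = 0.4500·0.0600 = 0.0270 m before braking
braking distance = 0.4500²/(2·2.0000) = 0.0506 m
person approaches 0.8000·(0.0600+0.2250) = 0.2280 m
C+Z_d+Z_r = 0.1200+0.0500+0.0300 = 0.2000 m
S_min ≈ 0.0270+0.0506+0.2280+0.2000  ⇒  S_min = 809/1600 m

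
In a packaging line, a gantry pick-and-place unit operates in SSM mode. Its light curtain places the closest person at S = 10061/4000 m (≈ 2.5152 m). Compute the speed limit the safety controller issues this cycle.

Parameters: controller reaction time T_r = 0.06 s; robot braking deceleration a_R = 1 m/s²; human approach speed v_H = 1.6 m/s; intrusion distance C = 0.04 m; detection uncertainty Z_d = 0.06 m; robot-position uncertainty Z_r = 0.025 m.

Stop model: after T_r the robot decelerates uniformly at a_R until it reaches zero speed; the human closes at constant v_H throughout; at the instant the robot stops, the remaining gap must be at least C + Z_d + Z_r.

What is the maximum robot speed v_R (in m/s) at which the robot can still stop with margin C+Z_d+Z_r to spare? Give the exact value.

collect terms ⇒ (1/2)·v_R² + (83/50)·v_R + (-9177/4000) = 0
  disc = (83/50)² − 4·(1/2)·(-9177/4000) = 73441/10000 ; √disc = 271/100
  v_R = (−(83/50) + 271/100) / (2·(1/2)) = 21/20 m/s
check:
braking lasts T_s = (21/20)/1 = 1.0500 s
reaction-phase robot travel = 1.0500·0.0600 = 0.0630 m
robot covers 1.0500·1.0500 − ½·1.0000·1.0500² = 0.5513 m while stopping
human closes 1.6000·1.1100 = 1.7760 m
residual clearance needed = 0.0400+0.0600+0.0250 = 0.1250 m
sum ≈ 0.0630+0.5513+1.7760+0.1250 ≈ 2.5152 m = S ✓

v_R_max = 21/20 m/s = 1.0500 m/s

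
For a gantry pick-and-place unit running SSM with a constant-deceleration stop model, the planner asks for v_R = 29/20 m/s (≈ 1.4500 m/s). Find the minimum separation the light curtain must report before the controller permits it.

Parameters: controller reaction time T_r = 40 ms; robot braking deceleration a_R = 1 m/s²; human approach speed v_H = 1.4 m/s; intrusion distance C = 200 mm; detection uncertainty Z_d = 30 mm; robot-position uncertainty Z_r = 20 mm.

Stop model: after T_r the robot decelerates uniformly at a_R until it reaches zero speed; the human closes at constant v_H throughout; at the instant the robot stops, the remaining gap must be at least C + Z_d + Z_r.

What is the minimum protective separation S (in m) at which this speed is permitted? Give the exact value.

S_min = 13781/4000 m = 3.4453 m

stop time T_s = (29/20)/1 = 1.4500 s
robot covers v_R·T_r = 1.4500·0.0400 = 0.0580 m before braking
robot under decel: 1.4500²/(2·1.0000) = 1.0513 m
person approaches 1.4000·(0.0400+1.4500) = 2.0860 m
residual clearance needed = 0.2000+0.0300+0.0200 = 0.2500 m
S_min ≈ 0.0580+1.0513+2.0860+0.2500  ⇒  S_min = 13781/4000 m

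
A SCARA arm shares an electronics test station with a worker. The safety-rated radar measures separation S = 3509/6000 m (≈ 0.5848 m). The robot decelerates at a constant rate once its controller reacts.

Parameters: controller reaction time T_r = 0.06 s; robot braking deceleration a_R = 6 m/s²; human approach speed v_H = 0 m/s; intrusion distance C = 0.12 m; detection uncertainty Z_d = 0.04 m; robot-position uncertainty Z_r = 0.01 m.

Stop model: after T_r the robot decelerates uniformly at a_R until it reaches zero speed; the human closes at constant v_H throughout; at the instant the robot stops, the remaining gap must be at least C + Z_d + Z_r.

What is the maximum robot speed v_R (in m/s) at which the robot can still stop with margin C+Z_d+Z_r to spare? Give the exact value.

v_R_max = 19/10 m/s = 1.9000 m/s

at the boundary: (1/12)·v² + (3/50)·v + (-2489/6000) = 0
  disc = (3/50)² − 4·(1/12)·(-2489/6000) = 12769/90000 ; √disc = 113/300
  v_R = (−(3/50) + 113/300) / (2·(1/12)) = 19/10 m/s
check:
T_s = v_R/a_R = (19/10)/6 = 0.3167 s
robot covers v_R·T_r = 1.9000·0.0600 = 0.1140 m before braking
robot under decel: 1.9000²/(2·6.0000) = 0.3008 m
human over T_r+T_s: 0.0000·(0.0600+0.3167) = 0.0000 m
margins: 0.1200+0.0400+0.0100 = 0.1700 m
sum ≈ 0.1140+0.3008+0.0000+0.1700 ≈ 0.5848 m = S ✓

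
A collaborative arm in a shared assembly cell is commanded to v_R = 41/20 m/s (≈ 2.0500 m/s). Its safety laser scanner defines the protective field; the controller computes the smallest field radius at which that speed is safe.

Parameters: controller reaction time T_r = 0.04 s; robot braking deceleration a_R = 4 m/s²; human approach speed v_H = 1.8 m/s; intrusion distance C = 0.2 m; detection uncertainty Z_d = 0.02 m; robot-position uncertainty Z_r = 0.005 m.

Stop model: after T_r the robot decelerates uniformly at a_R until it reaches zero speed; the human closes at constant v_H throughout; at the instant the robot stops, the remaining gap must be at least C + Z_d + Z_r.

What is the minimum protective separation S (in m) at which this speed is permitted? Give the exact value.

stop time T_s = (41/20)/4 = 0.5125 s
robot covers v_R·T_r = 2.0500·0.0400 = 0.0820 m before braking
robot covers 2.0500·0.5125 − ½·4.0000·0.5125² = 0.5253 m while stopping
human over T_r+T_s: 1.8000·(0.0400+0.5125) = 0.9945 m
residual clearance needed = 0.2000+0.0200+0.0050 = 0.2250 m
S_min ≈ 0.0820+0.5253+0.9945+0.2250  ⇒  S_min = 29229/16000 m

S_min = 29229/16000 m = 1.8268 m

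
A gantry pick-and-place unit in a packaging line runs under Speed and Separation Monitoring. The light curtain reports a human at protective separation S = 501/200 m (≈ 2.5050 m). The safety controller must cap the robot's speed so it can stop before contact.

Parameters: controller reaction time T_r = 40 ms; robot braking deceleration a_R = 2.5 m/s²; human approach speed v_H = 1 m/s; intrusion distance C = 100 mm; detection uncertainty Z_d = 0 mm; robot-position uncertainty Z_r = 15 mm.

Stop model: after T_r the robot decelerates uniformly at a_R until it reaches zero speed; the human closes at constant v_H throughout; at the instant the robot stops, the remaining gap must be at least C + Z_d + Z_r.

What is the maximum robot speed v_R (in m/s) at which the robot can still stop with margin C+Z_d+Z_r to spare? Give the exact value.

v_R_max = 5/2 m/s = 2.5000 m/s

at the boundary: (1/5)·v² + (11/25)·v + (-47/20) = 0
  disc = (11/25)² − 4·(1/5)·(-47/20) = 1296/625 ; √disc = 36/25
  v_R = (−(11/25) + 36/25) / (2·(1/5)) = 5/2 m/s
check:
stop time T_s = (5/2)/(5/2) = 1.0000 s
reaction-phase robot travel = 2.5000·0.0400 = 0.1000 m
robot under decel: 2.5000²/(2·2.5000) = 1.2500 m
human closes 1.0000·1.0400 = 1.0400 m
margins: 0.1000+0.0000+0.0150 = 0.1150 m
sum ≈ 0.1000+1.2500+1.0400+0.1150 ≈ 2.5050 m = S ✓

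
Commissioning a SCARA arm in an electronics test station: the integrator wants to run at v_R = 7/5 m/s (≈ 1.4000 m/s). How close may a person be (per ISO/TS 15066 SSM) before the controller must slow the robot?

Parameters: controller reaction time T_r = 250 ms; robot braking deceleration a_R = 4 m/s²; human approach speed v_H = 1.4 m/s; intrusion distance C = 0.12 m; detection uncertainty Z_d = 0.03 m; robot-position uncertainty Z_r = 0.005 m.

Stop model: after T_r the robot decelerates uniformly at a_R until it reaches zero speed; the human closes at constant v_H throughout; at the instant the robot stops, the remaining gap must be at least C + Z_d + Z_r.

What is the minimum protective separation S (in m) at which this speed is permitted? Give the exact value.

S_min = 159/100 m = 1.5900 m

T_s = v_R/a_R = (7/5)/4 = 0.3500 s
robot in T_r: 1.4000·0.2500 = 0.3500 m
braking distance = 1.4000²/(2·4.0000) = 0.2450 m
human over T_r+T_s: 1.4000·(0.2500+0.3500) = 0.8400 m
residual clearance needed = 0.1200+0.0300+0.0050 = 0.1550 m
S_min ≈ 0.3500+0.2450+0.8400+0.1550  ⇒  S_min = 159/100 m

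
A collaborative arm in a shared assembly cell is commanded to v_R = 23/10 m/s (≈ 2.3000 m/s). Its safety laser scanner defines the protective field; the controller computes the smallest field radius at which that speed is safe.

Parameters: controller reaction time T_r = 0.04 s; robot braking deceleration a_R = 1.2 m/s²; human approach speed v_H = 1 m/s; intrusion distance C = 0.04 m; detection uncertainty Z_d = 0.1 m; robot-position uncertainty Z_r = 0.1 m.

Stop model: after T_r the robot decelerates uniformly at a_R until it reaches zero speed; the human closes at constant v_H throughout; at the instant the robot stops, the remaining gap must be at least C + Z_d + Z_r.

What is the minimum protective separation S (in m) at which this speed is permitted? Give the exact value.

S_min = 26957/6000 m = 4.4928 m

T_s = v_R/a_R = (23/10)/(6/5) = 1.9167 s
reaction-phase robot travel = 2.3000·0.0400 = 0.0920 m
braking distance = 2.3000²/(2·1.2000) = 2.2042 m
human over T_r+T_s: 1.0000·(0.0400+1.9167) = 1.9567 m
residual clearance needed = 0.0400+0.1000+0.1000 = 0.2400 m
S_min ≈ 0.0920+2.2042+1.9567+0.2400  ⇒  S_min = 26957/6000 m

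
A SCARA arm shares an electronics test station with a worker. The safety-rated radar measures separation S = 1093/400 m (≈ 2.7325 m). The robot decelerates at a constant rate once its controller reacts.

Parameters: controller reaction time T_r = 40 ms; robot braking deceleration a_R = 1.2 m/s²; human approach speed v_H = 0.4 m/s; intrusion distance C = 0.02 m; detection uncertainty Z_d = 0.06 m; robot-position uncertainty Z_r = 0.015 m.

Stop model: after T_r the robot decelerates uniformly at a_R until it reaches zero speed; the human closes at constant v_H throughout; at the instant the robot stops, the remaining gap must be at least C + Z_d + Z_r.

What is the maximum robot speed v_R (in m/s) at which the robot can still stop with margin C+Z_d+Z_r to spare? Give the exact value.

v_R_max = 21/10 m/s = 2.1000 m/s

quadratic (5/12)·v² + (28/75)·v + (-5243/2000) = 0
  disc = (28/75)² − 4·(5/12)·(-5243/2000) = 405769/90000 ; √disc = 637/300
  v_R = (−(28/75) + 637/300) / (2·(5/12)) = 21/10 m/s
check:
T_s = v_R/a_R = (21/10)/(6/5) = 1.7500 s
reaction-phase robot travel = 2.1000·0.0400 = 0.0840 m
robot covers 2.1000·1.7500 − ½·1.2000·1.7500² = 1.8375 m while stopping
person approaches 0.4000·(0.0400+1.7500) = 0.7160 m
residual clearance needed = 0.0200+0.0600+0.0150 = 0.0950 m
sum ≈ 0.0840+1.8375+0.7160+0.0950 ≈ 2.7325 m = S ✓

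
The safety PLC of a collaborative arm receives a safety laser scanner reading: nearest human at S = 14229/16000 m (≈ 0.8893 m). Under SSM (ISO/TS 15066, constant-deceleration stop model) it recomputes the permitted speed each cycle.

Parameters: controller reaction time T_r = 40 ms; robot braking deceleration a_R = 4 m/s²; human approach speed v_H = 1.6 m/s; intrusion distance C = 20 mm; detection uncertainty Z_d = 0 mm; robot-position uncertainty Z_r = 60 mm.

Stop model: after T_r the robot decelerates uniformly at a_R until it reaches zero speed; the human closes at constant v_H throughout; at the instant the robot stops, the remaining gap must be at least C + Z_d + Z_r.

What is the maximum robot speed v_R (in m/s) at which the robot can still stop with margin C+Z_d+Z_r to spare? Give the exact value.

v_R_max = 5/4 m/s = 1.2500 m/s

quadratic (1/8)·v² + (11/25)·v + (-477/640) = 0
  disc = (11/25)² − 4·(1/8)·(-477/640) = 90601/160000 ; √disc = 301/400
  v_R = (−(11/25) + 301/400) / (2·(1/8)) = 5/4 m/s
check:
T_s = v_R/a_R = (5/4)/4 = 0.3125 s
robot covers v_R·T_r = 1.2500·0.0400 = 0.0500 m before braking
robot covers 1.2500·0.3125 − ½·4.0000·0.3125² = 0.1953 m while stopping
person approaches 1.6000·(0.0400+0.3125) = 0.5640 m
margins: 0.0200+0.0000+0.0600 = 0.0800 m
sum ≈ 0.0500+0.1953+0.5640+0.0800 ≈ 0.8893 m = S ✓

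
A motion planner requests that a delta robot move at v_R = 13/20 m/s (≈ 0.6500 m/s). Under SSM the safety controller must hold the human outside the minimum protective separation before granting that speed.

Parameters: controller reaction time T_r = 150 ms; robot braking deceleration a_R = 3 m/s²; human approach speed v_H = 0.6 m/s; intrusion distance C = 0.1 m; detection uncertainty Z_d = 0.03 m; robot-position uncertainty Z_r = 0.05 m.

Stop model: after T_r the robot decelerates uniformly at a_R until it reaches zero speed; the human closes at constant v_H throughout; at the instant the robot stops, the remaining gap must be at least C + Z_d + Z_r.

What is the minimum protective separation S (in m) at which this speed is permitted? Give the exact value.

S_min = 1363/2400 m = 0.5679 m

braking lasts T_s = (13/20)/3 = 0.2167 s
robot in T_r: 0.6500·0.1500 = 0.0975 m
braking distance = 0.6500²/(2·3.0000) = 0.0704 m
person approaches 0.6000·(0.1500+0.2167) = 0.2200 m
margins: 0.1000+0.0300+0.0500 = 0.1800 m
S_min ≈ 0.0975+0.0704+0.2200+0.1800  ⇒  S_min = 1363/2400 m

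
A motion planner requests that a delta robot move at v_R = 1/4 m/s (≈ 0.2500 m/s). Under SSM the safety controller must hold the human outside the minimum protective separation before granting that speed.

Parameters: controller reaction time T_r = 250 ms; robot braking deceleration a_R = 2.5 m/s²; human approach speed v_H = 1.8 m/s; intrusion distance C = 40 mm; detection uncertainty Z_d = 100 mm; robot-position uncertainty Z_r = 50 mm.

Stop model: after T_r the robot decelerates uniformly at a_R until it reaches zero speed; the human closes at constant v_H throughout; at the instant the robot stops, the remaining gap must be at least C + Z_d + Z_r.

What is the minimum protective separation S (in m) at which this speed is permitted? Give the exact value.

S_min = 179/200 m = 0.8950 m

braking lasts T_s = (1/4)/(5/2) = 0.1000 s
reaction-phase robot travel = 0.2500·0.2500 = 0.0625 m
braking distance = 0.2500²/(2·2.5000) = 0.0125 m
human closes 1.8000·0.3500 = 0.6300 m
C+Z_d+Z_r = 0.0400+0.1000+0.0500 = 0.1900 m
S_min ≈ 0.0625+0.0125+0.6300+0.1900  ⇒  S_min = 179/200 m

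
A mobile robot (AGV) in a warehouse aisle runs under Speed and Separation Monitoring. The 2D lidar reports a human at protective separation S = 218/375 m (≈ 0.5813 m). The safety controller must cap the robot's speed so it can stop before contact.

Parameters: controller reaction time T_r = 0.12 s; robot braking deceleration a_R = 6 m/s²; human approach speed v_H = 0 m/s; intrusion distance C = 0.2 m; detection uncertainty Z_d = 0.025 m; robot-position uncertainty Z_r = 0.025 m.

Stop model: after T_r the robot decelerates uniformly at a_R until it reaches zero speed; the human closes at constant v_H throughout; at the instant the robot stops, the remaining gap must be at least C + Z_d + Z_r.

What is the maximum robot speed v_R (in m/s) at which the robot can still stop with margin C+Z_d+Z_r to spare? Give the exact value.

quadratic (1/12)·v² + (3/25)·v + (-497/1500) = 0
  disc = (3/25)² − 4·(1/12)·(-497/1500) = 2809/22500 ; √disc = 53/150
  v_R = (−(3/25) + 53/150) / (2·(1/12)) = 7/5 m/s
check:
stop time T_s = (7/5)/6 = 0.2333 s
reaction-phase robot travel = 1.4000·0.1200 = 0.1680 m
braking distance = 1.4000²/(2·6.0000) = 0.1633 m
human over T_r+T_s: 0.0000·(0.1200+0.2333) = 0.0000 m
C+Z_d+Z_r = 0.2000+0.0250+0.0250 = 0.2500 m
sum ≈ 0.1680+0.1633+0.0000+0.2500 ≈ 0.5813 m = S ✓

v_R_max = 7/5 m/s = 1.4000 m/s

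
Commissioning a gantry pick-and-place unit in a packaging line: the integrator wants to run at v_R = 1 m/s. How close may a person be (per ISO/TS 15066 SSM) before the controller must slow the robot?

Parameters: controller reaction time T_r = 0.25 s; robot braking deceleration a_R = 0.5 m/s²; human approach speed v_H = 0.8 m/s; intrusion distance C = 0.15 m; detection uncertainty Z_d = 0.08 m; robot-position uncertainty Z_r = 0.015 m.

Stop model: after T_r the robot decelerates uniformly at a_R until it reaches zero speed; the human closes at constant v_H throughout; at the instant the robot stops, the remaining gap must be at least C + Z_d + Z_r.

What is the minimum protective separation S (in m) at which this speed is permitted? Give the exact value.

S_min = 659/200 m = 3.2950 m

braking lasts T_s = 1/(1/2) = 2.0000 s
reaction-phase robot travel = 1.0000·0.2500 = 0.2500 m
robot under decel: 1.0000²/(2·0.5000) = 1.0000 m
person approaches 0.8000·(0.2500+2.0000) = 1.8000 m
margins: 0.1500+0.0800+0.0150 = 0.2450 m
S_min ≈ 0.2500+1.0000+1.8000+0.2450  ⇒  S_min = 659/200 m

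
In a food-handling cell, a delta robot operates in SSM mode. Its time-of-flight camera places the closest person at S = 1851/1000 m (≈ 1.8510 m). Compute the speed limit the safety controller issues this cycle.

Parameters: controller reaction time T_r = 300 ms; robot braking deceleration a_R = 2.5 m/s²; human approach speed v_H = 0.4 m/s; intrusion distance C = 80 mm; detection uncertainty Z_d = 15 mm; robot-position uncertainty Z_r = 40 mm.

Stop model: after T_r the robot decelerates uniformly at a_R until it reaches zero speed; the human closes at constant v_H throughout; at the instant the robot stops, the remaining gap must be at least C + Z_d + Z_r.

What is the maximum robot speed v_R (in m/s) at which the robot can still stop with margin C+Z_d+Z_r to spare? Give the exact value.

quadratic (1/5)·v² + (23/50)·v + (-399/250) = 0
  disc = (23/50)² − 4·(1/5)·(-399/250) = 3721/2500 ; √disc = 61/50
  v_R = (−(23/50) + 61/50) / (2·(1/5)) = 19/10 m/s
check:
stop time T_s = (19/10)/(5/2) = 0.7600 s
robot covers v_R·T_r = 1.9000·0.3000 = 0.5700 m before braking
robot under decel: 1.9000²/(2·2.5000) = 0.7220 m
human over T_r+T_s: 0.4000·(0.3000+0.7600) = 0.4240 m
margins: 0.0800+0.0150+0.0400 = 0.1350 m
sum ≈ 0.5700+0.7220+0.4240+0.1350 ≈ 1.8510 m = S ✓

v_R_max = 19/10 m/s = 1.9000 m/s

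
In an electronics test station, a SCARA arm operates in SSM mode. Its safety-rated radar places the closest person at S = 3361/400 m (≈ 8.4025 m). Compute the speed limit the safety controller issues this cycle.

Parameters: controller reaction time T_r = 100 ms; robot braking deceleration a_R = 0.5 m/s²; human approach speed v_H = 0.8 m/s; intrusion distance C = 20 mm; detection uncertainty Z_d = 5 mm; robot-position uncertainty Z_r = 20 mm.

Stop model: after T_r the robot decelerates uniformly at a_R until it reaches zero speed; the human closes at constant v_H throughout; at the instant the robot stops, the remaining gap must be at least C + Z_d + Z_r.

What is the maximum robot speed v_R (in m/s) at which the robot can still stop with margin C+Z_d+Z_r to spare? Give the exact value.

v_R_max = 43/20 m/s = 2.1500 m/s

quadratic (1)·v² + (17/10)·v + (-3311/400) = 0
  disc = (17/10)² − 4·(1)·(-3311/400) = 36 ; √disc = 6
  v_R = (−(17/10) + 6) / (2·(1)) = 43/20 m/s
check:
T_s = v_R/a_R = (43/20)/(1/2) = 4.3000 s
robot in T_r: 2.1500·0.1000 = 0.2150 m
robot under decel: 2.1500²/(2·0.5000) = 4.6225 m
person approaches 0.8000·(0.1000+4.3000) = 3.5200 m
margins: 0.0200+0.0050+0.0200 = 0.0450 m
sum ≈ 0.2150+4.6225+3.5200+0.0450 ≈ 8.4025 m = S ✓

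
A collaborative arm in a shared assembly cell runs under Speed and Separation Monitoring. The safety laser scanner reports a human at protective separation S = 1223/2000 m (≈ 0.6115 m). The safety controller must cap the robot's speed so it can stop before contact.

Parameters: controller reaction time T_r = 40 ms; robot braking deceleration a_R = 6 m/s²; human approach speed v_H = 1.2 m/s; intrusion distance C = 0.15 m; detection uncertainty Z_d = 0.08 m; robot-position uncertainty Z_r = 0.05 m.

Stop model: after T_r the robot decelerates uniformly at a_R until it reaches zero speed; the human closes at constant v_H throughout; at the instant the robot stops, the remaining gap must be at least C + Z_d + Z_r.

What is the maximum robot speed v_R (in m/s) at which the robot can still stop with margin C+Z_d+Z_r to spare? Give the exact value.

v_R_max = 9/10 m/s = 0.9000 m/s

collect terms ⇒ (1/12)·v_R² + (6/25)·v_R + (-567/2000) = 0
  disc = (6/25)² − 4·(1/12)·(-567/2000) = 1521/10000 ; √disc = 39/100
  v_R = (−(6/25) + 39/100) / (2·(1/12)) = 9/10 m/s
check:
stop time T_s = (9/10)/6 = 0.1500 s
robot covers v_R·T_r = 0.9000·0.0400 = 0.0360 m before braking
braking distance = 0.9000²/(2·6.0000) = 0.0675 m
person approaches 1.2000·(0.0400+0.1500) = 0.2280 m
residual clearance needed = 0.1500+0.0800+0.0500 = 0.2800 m
sum ≈ 0.0360+0.0675+0.2280+0.2800 ≈ 0.6115 m = S ✓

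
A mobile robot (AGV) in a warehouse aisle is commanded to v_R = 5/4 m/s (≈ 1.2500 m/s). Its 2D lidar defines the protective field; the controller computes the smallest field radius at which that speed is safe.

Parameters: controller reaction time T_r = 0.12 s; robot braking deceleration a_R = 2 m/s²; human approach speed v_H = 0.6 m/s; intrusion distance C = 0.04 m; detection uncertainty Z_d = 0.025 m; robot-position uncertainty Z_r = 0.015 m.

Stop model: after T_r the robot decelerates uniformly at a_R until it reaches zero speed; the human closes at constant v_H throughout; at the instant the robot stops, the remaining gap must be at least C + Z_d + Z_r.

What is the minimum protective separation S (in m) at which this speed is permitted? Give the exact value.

S_min = 8541/8000 m = 1.0676 m

stop time T_s = (5/4)/2 = 0.6250 s
reaction-phase robot travel = 1.2500·0.1200 = 0.1500 m
robot covers 1.2500·0.6250 − ½·2.0000·0.6250² = 0.3906 m while stopping
human over T_r+T_s: 0.6000·(0.1200+0.6250) = 0.4470 m
residual clearance needed = 0.0400+0.0250+0.0150 = 0.0800 m
S_min ≈ 0.1500+0.3906+0.4470+0.0800  ⇒  S_min = 8541/8000 m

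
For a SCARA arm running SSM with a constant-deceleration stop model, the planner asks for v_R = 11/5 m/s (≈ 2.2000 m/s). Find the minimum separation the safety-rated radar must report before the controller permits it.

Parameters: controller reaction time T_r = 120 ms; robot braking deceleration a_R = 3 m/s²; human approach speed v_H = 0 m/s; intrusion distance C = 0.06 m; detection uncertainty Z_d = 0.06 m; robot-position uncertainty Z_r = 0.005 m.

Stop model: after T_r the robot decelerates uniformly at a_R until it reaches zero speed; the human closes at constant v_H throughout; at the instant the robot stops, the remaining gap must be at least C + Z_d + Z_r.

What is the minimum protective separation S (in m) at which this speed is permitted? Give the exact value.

S_min = 3587/3000 m = 1.1957 m

stop time T_s = (11/5)/3 = 0.7333 s
reaction-phase robot travel = 2.2000·0.1200 = 0.2640 m
braking distance = 2.2000²/(2·3.0000) = 0.8067 m
person approaches 0.0000·(0.1200+0.7333) = 0.0000 m
residual clearance needed = 0.0600+0.0600+0.0050 = 0.1250 m
S_min ≈ 0.2640+0.8067+0.0000+0.1250  ⇒  S_min = 3587/3000 m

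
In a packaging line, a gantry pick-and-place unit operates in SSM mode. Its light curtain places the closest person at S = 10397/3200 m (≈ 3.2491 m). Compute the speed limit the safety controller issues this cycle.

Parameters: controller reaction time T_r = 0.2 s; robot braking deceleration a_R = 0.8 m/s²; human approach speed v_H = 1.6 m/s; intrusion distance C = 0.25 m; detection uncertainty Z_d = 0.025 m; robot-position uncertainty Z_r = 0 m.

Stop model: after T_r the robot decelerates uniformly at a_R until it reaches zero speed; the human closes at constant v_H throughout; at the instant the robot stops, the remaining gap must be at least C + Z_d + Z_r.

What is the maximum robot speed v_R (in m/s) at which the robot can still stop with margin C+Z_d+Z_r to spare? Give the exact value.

at the boundary: (5/8)·v² + (11/5)·v + (-8493/3200) = 0
  disc = (11/5)² − 4·(5/8)·(-8493/3200) = 73441/6400 ; √disc = 271/80
  v_R = (−(11/5) + 271/80) / (2·(5/8)) = 19/20 m/s
check:
braking lasts T_s = (19/20)/(4/5) = 1.1875 s
robot in T_r: 0.9500·0.2000 = 0.1900 m
braking distance = 0.9500²/(2·0.8000) = 0.5641 m
human over T_r+T_s: 1.6000·(0.2000+1.1875) = 2.2200 m
C+Z_d+Z_r = 0.2500+0.0250+0.0000 = 0.2750 m
sum ≈ 0.1900+0.5641+2.2200+0.2750 ≈ 3.2491 m = S ✓

v_R_max = 19/20 m/s = 0.9500 m/s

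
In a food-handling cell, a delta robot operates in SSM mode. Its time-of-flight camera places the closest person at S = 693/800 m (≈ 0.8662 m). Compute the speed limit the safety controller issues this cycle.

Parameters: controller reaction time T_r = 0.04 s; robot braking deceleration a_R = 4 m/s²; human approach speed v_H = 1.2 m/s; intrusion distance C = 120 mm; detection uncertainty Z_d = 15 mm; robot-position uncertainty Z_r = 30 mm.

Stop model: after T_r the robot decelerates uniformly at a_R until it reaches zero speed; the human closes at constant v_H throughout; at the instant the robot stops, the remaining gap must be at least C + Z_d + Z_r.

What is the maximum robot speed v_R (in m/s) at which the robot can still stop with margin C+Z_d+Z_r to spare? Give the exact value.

collect terms ⇒ (1/8)·v_R² + (17/50)·v_R + (-2613/4000) = 0
  disc = (17/50)² − 4·(1/8)·(-2613/4000) = 17689/40000 ; √disc = 133/200
  v_R = (−(17/50) + 133/200) / (2·(1/8)) = 13/10 m/s
check:
braking lasts T_s = (13/10)/4 = 0.3250 s
reaction-phase robot travel = 1.3000·0.0400 = 0.0520 m
robot under decel: 1.3000²/(2·4.0000) = 0.2112 m
human over T_r+T_s: 1.2000·(0.0400+0.3250) = 0.4380 m
margins: 0.1200+0.0150+0.0300 = 0.1650 m
sum ≈ 0.0520+0.2112+0.4380+0.1650 ≈ 0.8662 m = S ✓

v_R_max = 13/10 m/s = 1.3000 m/s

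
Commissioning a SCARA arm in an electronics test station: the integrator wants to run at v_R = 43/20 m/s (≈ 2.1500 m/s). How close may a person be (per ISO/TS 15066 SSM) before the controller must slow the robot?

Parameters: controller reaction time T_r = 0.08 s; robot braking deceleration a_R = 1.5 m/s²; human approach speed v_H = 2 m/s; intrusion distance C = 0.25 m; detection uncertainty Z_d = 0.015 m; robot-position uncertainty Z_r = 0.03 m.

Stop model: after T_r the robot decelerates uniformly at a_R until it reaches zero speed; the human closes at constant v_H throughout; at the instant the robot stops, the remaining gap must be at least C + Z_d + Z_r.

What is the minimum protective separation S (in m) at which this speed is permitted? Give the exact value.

S_min = 10069/2000 m = 5.0345 m

stop time T_s = (43/20)/(3/2) = 1.4333 s
reaction-phase robot travel = 2.1500·0.0800 = 0.1720 m
robot under decel: 2.1500²/(2·1.5000) = 1.5408 m
human closes 2.0000·1.5133 = 3.0267 m
C+Z_d+Z_r = 0.2500+0.0150+0.0300 = 0.2950 m
S_min ≈ 0.1720+1.5408+3.0267+0.2950  ⇒  S_min = 10069/2000 m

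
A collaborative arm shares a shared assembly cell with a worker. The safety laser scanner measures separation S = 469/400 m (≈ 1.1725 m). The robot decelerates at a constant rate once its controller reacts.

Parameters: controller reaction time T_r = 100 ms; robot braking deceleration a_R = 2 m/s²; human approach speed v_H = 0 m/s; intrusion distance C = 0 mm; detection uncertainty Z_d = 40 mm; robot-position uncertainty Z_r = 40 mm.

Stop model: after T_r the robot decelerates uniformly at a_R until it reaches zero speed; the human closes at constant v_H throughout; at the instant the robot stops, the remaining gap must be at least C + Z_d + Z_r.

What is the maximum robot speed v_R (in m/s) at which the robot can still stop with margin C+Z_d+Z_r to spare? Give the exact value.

v_R_max = 19/10 m/s = 1.9000 m/s

collect terms ⇒ (1/4)·v_R² + (1/10)·v_R + (-437/400) = 0
  disc = (1/10)² − 4·(1/4)·(-437/400) = 441/400 ; √disc = 21/20
  v_R = (−(1/10) + 21/20) / (2·(1/4)) = 19/10 m/s
check:
T_s = v_R/a_R = (19/10)/2 = 0.9500 s
reaction-phase robot travel = 1.9000·0.1000 = 0.1900 m
robot covers 1.9000·0.9500 − ½·2.0000·0.9500² = 0.9025 m while stopping
human over T_r+T_s: 0.0000·(0.1000+0.9500) = 0.0000 m
residual clearance needed = 0.0000+0.0400+0.0400 = 0.0800 m
sum ≈ 0.1900+0.9025+0.0000+0.0800 ≈ 1.1725 m = S ✓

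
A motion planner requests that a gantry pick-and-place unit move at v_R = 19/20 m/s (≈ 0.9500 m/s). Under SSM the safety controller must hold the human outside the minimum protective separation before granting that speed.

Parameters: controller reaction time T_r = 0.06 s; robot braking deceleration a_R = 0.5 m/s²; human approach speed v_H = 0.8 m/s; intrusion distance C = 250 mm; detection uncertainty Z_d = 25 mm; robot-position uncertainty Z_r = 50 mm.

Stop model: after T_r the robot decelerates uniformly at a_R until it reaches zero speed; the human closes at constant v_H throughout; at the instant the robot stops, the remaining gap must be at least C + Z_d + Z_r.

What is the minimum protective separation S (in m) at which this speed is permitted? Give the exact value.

stop time T_s = (19/20)/(1/2) = 1.9000 s
robot covers v_R·T_r = 0.9500·0.0600 = 0.0570 m before braking
robot under decel: 0.9500²/(2·0.5000) = 0.9025 m
human closes 0.8000·1.9600 = 1.5680 m
margins: 0.2500+0.0250+0.0500 = 0.3250 m
S_min ≈ 0.0570+0.9025+1.5680+0.3250  ⇒  S_min = 1141/400 m

S_min = 1141/400 m = 2.8525 m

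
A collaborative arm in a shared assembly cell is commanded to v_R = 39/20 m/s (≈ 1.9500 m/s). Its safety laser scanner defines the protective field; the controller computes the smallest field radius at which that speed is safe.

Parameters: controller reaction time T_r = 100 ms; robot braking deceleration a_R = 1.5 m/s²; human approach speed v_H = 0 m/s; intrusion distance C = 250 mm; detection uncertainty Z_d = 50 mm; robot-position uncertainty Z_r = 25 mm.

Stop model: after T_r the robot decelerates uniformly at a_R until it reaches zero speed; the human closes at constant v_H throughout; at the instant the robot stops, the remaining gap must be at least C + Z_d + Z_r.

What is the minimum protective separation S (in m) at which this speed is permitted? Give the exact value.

S_min = 143/80 m = 1.7875 m

stop time T_s = (39/20)/(3/2) = 1.3000 s
robot covers v_R·T_r = 1.9500·0.1000 = 0.1950 m before braking
braking distance = 1.9500²/(2·1.5000) = 1.2675 m
human closes 0.0000·1.4000 = 0.0000 m
margins: 0.2500+0.0500+0.0250 = 0.3250 m
S_min ≈ 0.1950+1.2675+0.0000+0.3250  ⇒  S_min = 143/80 m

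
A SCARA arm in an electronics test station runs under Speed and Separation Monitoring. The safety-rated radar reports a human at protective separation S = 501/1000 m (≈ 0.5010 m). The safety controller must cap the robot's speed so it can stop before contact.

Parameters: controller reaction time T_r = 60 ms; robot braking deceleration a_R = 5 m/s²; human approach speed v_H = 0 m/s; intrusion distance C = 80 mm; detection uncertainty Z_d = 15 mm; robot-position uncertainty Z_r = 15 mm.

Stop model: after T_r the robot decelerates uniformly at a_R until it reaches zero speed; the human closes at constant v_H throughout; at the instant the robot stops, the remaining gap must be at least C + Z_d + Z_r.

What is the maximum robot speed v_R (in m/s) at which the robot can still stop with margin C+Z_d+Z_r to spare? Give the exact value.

v_R_max = 17/10 m/s = 1.7000 m/s

at the boundary: (1/10)·v² + (3/50)·v + (-391/1000) = 0
  disc = (3/50)² − 4·(1/10)·(-391/1000) = 4/25 ; √disc = 2/5
  v_R = (−(3/50) + 2/5) / (2·(1/10)) = 17/10 m/s
check:
braking lasts T_s = (17/10)/5 = 0.3400 s
reaction-phase robot travel = 1.7000·0.0600 = 0.1020 m
braking distance = 1.7000²/(2·5.0000) = 0.2890 m
human closes 0.0000·0.4000 = 0.0000 m
C+Z_d+Z_r = 0.0800+0.0150+0.0150 = 0.1100 m
sum ≈ 0.1020+0.2890+0.0000+0.1100 ≈ 0.5010 m = S ✓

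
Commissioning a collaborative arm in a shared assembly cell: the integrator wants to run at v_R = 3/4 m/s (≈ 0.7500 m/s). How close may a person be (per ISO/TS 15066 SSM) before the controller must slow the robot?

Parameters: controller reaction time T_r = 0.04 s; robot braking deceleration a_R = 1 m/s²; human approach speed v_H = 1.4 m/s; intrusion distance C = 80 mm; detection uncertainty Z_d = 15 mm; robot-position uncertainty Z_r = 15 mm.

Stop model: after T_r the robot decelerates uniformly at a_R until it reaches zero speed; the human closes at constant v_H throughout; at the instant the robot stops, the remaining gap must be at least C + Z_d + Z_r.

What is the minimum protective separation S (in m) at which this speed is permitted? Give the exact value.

S_min = 6109/4000 m = 1.5272 m

stop time T_s = (3/4)/1 = 0.7500 s
reaction-phase robot travel = 0.7500·0.0400 = 0.0300 m
braking distance = 0.7500²/(2·1.0000) = 0.2812 m
person approaches 1.4000·(0.0400+0.7500) = 1.1060 m
margins: 0.0800+0.0150+0.0150 = 0.1100 m
S_min ≈ 0.0300+0.2812+1.1060+0.1100  ⇒  S_min = 6109/4000 m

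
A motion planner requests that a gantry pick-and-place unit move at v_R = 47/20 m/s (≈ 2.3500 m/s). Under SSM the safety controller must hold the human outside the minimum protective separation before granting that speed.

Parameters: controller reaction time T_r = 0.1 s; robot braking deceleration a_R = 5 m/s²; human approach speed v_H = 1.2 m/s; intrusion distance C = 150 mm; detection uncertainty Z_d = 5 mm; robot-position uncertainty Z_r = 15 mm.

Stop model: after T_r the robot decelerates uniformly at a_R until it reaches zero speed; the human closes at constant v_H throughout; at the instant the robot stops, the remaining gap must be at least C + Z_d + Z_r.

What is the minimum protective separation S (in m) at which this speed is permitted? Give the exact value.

T_s = v_R/a_R = (47/20)/5 = 0.4700 s
reaction-phase robot travel = 2.3500·0.1000 = 0.2350 m
braking distance = 2.3500²/(2·5.0000) = 0.5523 m
person approaches 1.2000·(0.1000+0.4700) = 0.6840 m
residual clearance needed = 0.1500+0.0050+0.0150 = 0.1700 m
S_min ≈ 0.2350+0.5523+0.6840+0.1700  ⇒  S_min = 1313/800 m

S_min = 1313/800 m = 1.6413 m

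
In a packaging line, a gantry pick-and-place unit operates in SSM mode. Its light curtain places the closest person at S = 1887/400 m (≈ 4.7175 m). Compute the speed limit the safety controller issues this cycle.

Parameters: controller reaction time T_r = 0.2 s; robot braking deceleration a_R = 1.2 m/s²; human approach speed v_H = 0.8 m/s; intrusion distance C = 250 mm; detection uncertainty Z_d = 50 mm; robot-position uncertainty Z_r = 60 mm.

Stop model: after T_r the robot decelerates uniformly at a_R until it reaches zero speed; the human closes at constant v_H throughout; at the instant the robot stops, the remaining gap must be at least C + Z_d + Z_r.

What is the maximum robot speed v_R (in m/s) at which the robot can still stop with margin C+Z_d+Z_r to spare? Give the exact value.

v_R_max = 23/10 m/s = 2.3000 m/s

at the boundary: (5/12)·v² + (13/15)·v + (-1679/400) = 0
  disc = (13/15)² − 4·(5/12)·(-1679/400) = 27889/3600 ; √disc = 167/60
  v_R = (−(13/15) + 167/60) / (2·(5/12)) = 23/10 m/s
check:
stop time T_s = (23/10)/(6/5) = 1.9167 s
robot covers v_R·T_r = 2.3000·0.2000 = 0.4600 m before braking
robot covers 2.3000·1.9167 − ½·1.2000·1.9167² = 2.2042 m while stopping
human closes 0.8000·2.1167 = 1.6933 m
margins: 0.2500+0.0500+0.0600 = 0.3600 m
sum ≈ 0.4600+2.2042+1.6933+0.3600 ≈ 4.7175 m = S ✓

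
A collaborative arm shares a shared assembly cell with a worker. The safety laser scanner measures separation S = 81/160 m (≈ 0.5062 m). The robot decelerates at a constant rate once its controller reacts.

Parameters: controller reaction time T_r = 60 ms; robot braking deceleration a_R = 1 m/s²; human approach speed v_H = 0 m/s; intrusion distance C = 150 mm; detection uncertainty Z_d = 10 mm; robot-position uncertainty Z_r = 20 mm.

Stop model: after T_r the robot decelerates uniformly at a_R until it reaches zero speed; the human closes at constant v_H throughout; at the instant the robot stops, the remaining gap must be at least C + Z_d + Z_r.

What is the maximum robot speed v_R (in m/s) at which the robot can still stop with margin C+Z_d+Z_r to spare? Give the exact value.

quadratic (1/2)·v² + (3/50)·v + (-261/800) = 0
  disc = (3/50)² − 4·(1/2)·(-261/800) = 6561/10000 ; √disc = 81/100
  v_R = (−(3/50) + 81/100) / (2·(1/2)) = 3/4 m/s
check:
T_s = v_R/a_R = (3/4)/1 = 0.7500 s
robot covers v_R·T_r = 0.7500·0.0600 = 0.0450 m before braking
braking distance = 0.7500²/(2·1.0000) = 0.2812 m
person approaches 0.0000·(0.0600+0.7500) = 0.0000 m
C+Z_d+Z_r = 0.1500+0.0100+0.0200 = 0.1800 m
sum ≈ 0.0450+0.2812+0.0000+0.1800 ≈ 0.5062 m = S ✓

v_R_max = 3/4 m/s = 0.7500 m/s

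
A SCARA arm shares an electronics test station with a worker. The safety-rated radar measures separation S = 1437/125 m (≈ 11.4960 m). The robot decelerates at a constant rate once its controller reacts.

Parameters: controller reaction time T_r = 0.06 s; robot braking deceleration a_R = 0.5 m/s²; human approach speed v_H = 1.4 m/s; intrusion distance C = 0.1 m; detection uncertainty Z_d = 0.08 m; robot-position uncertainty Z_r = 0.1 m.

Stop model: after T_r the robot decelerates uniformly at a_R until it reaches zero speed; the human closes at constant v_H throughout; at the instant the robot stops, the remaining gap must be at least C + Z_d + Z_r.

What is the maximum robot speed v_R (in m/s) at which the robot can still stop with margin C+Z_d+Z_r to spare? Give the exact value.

at the boundary: (1)·v² + (143/50)·v + (-2783/250) = 0
  disc = (143/50)² − 4·(1)·(-2783/250) = 131769/2500 ; √disc = 363/50
  v_R = (−(143/50) + 363/50) / (2·(1)) = 11/5 m/s
check:
stop time T_s = (11/5)/(1/2) = 4.4000 s
robot covers v_R·T_r = 2.2000·0.0600 = 0.1320 m before braking
braking distance = 2.2000²/(2·0.5000) = 4.8400 m
person approaches 1.4000·(0.0600+4.4000) = 6.2440 m
C+Z_d+Z_r = 0.1000+0.0800+0.1000 = 0.2800 m
sum ≈ 0.1320+4.8400+6.2440+0.2800 ≈ 11.4960 m = S ✓

v_R_max = 11/5 m/s = 2.2000 m/s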